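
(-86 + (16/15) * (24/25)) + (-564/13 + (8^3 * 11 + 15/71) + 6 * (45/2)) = 650582394/115375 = 5638.85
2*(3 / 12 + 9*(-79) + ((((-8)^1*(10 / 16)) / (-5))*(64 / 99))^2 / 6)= -83584537 / 58806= -1421.36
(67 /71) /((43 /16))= 1072 /3053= 0.35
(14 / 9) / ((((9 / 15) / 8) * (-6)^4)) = 35 / 2187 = 0.02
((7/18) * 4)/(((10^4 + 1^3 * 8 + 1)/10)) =140/90081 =0.00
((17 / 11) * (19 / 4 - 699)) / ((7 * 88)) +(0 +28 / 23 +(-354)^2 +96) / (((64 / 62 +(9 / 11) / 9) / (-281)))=-7491439166041617 / 238759136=-31376555.02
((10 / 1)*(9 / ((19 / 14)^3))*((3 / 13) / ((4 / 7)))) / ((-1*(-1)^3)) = 1296540 / 89167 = 14.54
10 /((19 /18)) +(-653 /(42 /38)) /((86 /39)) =-2956169 /11438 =-258.45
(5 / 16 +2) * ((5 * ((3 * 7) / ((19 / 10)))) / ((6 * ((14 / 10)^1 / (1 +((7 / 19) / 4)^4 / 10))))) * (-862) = -133007612386675 / 10142101504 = -13114.40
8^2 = 64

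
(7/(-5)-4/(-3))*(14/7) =-0.13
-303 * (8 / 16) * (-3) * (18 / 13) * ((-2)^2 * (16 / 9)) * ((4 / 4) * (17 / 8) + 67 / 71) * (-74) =-937957104 / 923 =-1016204.88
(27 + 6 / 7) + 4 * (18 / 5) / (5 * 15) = 24543 / 875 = 28.05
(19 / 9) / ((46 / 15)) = 0.69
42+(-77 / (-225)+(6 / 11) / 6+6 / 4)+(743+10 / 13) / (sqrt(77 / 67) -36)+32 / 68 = 450329616359 / 18981126450 -9669 * sqrt(5159) / 1127815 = 23.11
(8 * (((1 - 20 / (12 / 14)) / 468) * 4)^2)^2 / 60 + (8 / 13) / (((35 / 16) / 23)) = 6.47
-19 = -19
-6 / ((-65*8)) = 3 / 260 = 0.01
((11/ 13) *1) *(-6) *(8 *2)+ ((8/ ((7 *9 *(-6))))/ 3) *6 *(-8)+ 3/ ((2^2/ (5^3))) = 126367/ 9828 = 12.86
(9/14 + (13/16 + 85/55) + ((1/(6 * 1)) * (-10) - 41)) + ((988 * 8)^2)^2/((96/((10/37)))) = 500872515395632725/45584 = 10987901794393.49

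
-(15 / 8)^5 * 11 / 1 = -8353125 / 32768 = -254.92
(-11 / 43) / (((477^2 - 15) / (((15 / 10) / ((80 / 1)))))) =-11 / 521765440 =-0.00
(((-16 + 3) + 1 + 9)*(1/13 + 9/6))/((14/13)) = -123/28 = -4.39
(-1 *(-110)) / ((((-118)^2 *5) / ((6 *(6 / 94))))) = 99 / 163607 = 0.00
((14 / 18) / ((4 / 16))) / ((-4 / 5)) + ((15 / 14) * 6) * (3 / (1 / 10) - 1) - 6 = 11122 / 63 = 176.54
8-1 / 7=55 / 7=7.86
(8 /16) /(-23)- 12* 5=-2761 /46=-60.02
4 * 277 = 1108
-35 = -35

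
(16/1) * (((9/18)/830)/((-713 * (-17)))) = 4/5030215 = 0.00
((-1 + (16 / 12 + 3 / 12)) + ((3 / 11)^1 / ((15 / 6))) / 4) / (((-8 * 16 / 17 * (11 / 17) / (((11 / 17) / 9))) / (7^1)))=-47957 / 760320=-0.06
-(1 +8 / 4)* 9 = -27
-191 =-191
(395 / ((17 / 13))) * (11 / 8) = 56485 / 136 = 415.33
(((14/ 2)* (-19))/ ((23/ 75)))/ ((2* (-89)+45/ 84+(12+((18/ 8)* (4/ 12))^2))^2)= -125126400/ 7845391103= -0.02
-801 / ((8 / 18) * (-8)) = 7209 / 32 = 225.28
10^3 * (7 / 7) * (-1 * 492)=-492000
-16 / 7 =-2.29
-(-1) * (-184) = -184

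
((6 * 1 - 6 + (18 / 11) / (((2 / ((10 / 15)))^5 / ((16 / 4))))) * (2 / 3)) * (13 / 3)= 208 / 2673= 0.08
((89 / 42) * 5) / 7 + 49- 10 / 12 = 49.68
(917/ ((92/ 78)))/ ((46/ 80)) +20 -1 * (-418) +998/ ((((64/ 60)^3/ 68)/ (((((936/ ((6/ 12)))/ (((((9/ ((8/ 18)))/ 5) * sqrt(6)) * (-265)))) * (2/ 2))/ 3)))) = 946962/ 529 -13784875 * sqrt(6)/ 2544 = -11482.67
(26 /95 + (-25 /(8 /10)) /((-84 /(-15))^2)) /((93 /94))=-10120933 /13853280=-0.73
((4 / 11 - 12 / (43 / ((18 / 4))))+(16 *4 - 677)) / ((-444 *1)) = 290371 / 210012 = 1.38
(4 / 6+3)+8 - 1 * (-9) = 62 / 3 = 20.67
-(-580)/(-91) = -580/91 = -6.37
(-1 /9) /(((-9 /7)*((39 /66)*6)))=77 /3159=0.02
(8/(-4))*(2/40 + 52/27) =-3.95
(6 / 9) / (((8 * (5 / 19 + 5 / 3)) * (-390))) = -19 / 171600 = -0.00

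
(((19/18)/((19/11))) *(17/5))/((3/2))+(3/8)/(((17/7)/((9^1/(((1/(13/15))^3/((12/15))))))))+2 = 2357483/573750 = 4.11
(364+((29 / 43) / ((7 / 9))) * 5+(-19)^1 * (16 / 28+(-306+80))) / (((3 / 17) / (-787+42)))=-17732203175 / 903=-19636991.33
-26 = -26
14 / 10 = 7 / 5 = 1.40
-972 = -972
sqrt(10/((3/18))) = 2 * sqrt(15) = 7.75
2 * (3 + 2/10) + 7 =67/5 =13.40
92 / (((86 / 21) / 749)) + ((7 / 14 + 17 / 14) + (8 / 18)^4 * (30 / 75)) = 166165811582 / 9874305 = 16828.10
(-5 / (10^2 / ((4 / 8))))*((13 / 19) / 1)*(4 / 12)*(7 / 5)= -91 / 11400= -0.01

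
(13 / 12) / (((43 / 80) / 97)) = 25220 / 129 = 195.50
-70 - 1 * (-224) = 154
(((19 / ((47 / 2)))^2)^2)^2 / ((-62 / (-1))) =2173896069248 / 738149886514591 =0.00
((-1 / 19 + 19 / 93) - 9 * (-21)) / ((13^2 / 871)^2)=1500362959 / 298623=5024.27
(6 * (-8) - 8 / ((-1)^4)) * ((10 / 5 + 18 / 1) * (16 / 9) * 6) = -35840 / 3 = -11946.67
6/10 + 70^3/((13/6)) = 10290039/65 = 158308.29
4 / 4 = 1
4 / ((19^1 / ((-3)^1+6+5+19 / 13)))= 492 / 247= 1.99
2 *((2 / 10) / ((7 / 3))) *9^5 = 354294 / 35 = 10122.69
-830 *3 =-2490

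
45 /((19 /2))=90 /19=4.74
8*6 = 48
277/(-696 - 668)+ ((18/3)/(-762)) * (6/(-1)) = -0.16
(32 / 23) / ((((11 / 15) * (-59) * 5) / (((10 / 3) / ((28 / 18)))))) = -1440 / 104489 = -0.01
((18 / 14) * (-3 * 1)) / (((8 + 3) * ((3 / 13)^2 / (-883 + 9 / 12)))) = 1789203 / 308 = 5809.10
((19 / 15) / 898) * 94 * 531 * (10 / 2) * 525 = 82982025 / 449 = 184815.20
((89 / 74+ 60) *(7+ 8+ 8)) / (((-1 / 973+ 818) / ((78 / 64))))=3952825149 / 1884721984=2.10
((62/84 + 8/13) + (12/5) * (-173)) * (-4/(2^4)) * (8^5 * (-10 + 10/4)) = -2313832448/91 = -25426730.20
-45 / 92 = -0.49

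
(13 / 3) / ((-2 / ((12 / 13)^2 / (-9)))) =8 / 39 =0.21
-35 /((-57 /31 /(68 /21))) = 10540 /171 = 61.64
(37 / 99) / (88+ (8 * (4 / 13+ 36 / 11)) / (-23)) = 11063 / 2568024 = 0.00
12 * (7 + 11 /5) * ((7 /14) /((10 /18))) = 2484 /25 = 99.36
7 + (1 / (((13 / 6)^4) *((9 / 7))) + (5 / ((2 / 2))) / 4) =946545 / 114244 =8.29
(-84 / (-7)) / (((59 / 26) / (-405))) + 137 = -118277 / 59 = -2004.69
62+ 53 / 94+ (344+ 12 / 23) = 880119 / 2162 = 407.09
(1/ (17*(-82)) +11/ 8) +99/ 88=1742/ 697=2.50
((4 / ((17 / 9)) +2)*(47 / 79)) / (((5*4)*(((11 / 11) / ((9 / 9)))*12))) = 329 / 32232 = 0.01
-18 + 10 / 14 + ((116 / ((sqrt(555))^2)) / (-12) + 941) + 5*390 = 33492937 / 11655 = 2873.70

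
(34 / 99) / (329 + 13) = 17 / 16929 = 0.00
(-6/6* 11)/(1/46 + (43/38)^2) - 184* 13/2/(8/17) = -220565331/86498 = -2549.95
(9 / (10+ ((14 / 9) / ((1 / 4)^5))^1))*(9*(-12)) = -4374 / 7213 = -0.61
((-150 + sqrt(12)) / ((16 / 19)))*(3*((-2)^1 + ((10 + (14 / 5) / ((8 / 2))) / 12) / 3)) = 58235 / 64 - 11647*sqrt(3) / 960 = 888.91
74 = 74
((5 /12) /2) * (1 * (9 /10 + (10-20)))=-91 /48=-1.90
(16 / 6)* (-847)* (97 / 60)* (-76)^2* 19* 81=-162296231328 / 5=-32459246265.60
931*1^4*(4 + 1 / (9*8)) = 269059 / 72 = 3736.93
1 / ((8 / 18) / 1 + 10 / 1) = 9 / 94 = 0.10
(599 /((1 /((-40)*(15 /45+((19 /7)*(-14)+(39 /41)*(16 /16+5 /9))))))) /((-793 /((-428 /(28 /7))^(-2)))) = -0.10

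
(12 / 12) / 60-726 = -43559 / 60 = -725.98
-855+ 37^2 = 514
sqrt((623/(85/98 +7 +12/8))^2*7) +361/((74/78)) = 30527*sqrt(7)/459 +14079/37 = 556.48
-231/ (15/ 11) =-847/ 5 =-169.40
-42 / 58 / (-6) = 7 / 58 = 0.12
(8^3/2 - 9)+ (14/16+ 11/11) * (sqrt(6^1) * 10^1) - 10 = 75 * sqrt(6)/4+ 237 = 282.93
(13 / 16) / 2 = 13 / 32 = 0.41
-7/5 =-1.40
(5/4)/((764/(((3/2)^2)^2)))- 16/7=-779501/342272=-2.28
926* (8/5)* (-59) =-437072/5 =-87414.40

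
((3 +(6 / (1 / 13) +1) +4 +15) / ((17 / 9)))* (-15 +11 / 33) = -13332 / 17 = -784.24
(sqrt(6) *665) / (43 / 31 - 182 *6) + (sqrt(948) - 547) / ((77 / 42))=-283.06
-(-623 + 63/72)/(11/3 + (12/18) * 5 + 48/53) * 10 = 1318905/1676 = 786.94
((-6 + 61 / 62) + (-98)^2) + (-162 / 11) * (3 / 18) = 6544833 / 682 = 9596.53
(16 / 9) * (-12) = -21.33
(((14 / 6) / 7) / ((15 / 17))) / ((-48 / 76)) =-323 / 540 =-0.60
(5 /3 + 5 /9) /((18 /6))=20 /27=0.74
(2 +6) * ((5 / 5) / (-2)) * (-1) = 4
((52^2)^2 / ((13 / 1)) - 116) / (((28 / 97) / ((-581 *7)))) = -7922610703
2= 2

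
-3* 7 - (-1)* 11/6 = -19.17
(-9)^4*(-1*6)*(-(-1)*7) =-275562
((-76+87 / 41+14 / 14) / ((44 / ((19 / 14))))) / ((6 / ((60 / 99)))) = -7885 / 34727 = -0.23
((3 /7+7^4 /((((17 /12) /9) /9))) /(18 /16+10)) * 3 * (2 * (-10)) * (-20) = 14807852.71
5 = 5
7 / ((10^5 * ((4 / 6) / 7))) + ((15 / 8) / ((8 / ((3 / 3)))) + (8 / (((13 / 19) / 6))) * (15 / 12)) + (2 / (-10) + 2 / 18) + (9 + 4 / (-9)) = 375936929 / 3900000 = 96.39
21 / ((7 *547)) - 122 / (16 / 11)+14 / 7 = -358261 / 4376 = -81.87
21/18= 7/6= 1.17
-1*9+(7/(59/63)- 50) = -3040/59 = -51.53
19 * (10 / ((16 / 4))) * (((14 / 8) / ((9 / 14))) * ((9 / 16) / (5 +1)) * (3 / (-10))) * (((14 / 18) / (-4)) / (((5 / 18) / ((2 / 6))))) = 6517 / 7680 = 0.85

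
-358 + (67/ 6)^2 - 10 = -8759/ 36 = -243.31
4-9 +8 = 3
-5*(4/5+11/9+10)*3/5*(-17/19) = 9197/285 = 32.27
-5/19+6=109/19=5.74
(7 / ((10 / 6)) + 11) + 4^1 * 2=116 / 5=23.20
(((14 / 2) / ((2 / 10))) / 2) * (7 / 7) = 35 / 2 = 17.50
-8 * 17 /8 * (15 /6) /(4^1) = -85 /8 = -10.62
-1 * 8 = -8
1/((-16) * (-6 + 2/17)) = 17/1600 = 0.01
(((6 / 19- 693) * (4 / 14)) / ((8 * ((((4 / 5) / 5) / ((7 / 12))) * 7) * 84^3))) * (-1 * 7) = 109675 / 720728064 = 0.00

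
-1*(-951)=951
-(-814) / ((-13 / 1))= -814 / 13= -62.62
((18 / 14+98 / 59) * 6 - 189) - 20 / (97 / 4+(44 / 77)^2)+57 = -229048798 / 1989421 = -115.13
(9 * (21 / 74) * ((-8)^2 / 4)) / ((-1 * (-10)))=756 / 185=4.09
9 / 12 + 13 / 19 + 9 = 793 / 76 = 10.43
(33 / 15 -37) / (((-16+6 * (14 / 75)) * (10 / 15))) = 435 / 124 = 3.51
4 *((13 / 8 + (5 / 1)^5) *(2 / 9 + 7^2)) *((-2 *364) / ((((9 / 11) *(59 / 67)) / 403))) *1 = -1197963061331036 / 4779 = -250672329217.63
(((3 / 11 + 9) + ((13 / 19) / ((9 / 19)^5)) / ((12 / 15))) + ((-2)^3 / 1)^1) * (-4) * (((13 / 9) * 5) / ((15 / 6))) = -2508642734 / 5845851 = -429.13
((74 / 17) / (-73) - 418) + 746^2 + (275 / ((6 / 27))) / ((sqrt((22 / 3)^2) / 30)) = 1392800213 / 2482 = 561160.44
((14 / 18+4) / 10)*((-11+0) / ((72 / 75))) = -2365 / 432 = -5.47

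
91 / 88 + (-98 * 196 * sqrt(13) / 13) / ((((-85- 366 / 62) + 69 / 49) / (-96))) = 91 / 88- 2800987392 * sqrt(13) / 1767259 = -5713.52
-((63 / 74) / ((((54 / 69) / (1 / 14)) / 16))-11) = 361 / 37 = 9.76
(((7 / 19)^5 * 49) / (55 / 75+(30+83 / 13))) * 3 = 68824665 / 2560286366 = 0.03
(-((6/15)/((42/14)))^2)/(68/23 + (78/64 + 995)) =-2944/165463425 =-0.00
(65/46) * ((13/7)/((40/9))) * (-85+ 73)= -4563/644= -7.09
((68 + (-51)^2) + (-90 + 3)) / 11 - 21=2351 / 11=213.73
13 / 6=2.17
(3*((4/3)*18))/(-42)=-12/7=-1.71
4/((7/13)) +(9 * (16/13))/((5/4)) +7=10597/455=23.29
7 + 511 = 518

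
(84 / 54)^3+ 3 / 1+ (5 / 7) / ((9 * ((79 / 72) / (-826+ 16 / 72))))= -21352837 / 403137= -52.97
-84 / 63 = -4 / 3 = -1.33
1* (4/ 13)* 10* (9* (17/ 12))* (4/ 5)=408/ 13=31.38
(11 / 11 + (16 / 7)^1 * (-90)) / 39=-1433 / 273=-5.25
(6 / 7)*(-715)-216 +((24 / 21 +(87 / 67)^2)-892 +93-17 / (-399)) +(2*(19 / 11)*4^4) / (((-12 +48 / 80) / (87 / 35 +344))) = -561589690561 / 19702221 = -28503.88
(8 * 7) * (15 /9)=280 /3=93.33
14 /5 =2.80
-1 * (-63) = 63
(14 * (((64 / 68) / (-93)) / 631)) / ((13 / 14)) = -3136 / 12968943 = -0.00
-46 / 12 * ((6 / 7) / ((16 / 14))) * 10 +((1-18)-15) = -243 / 4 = -60.75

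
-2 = -2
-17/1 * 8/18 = -68/9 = -7.56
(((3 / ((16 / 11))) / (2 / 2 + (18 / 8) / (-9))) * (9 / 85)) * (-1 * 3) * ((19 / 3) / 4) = -1881 / 1360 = -1.38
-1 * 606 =-606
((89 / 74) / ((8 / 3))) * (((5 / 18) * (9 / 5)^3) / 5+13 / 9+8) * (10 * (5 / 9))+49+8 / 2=6191891 / 79920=77.48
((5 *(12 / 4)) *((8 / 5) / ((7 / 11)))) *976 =257664 / 7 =36809.14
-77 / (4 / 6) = -231 / 2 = -115.50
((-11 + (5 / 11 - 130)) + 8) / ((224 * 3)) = -243 / 1232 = -0.20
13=13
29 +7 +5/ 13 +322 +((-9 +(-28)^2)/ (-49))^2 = 18994384/ 31213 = 608.54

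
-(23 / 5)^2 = -529 / 25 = -21.16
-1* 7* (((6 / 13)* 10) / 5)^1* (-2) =168 / 13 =12.92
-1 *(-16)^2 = -256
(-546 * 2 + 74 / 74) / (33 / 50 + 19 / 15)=-163650 / 289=-566.26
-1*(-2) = 2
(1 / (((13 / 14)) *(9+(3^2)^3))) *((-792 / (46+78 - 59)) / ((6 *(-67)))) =308 / 6963645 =0.00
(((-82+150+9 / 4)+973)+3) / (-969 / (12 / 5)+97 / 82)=-57195 / 22007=-2.60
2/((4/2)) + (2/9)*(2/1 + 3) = 19/9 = 2.11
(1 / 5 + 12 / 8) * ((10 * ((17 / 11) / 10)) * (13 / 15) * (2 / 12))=3757 / 9900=0.38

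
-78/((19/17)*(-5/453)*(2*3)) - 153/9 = 98498/95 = 1036.82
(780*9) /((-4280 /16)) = -2808 /107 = -26.24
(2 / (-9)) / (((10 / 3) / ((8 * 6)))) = -16 / 5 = -3.20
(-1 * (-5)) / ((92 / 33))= 1.79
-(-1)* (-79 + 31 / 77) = -6052 / 77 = -78.60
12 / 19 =0.63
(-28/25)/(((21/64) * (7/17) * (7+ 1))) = -544/525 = -1.04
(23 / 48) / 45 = 23 / 2160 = 0.01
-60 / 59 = -1.02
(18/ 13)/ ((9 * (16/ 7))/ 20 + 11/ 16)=10080/ 12493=0.81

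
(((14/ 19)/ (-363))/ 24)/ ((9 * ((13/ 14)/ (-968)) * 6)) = 98/ 60021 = 0.00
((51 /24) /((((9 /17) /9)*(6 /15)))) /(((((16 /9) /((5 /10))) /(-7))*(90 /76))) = -38437 /256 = -150.14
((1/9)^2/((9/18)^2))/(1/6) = 8/27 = 0.30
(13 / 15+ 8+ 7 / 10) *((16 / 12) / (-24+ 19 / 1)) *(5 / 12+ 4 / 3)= -2009 / 450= -4.46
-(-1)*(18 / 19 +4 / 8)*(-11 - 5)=-440 / 19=-23.16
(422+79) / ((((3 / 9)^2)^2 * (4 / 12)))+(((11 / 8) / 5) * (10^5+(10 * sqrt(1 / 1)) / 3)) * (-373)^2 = 45915561335 / 12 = 3826296777.92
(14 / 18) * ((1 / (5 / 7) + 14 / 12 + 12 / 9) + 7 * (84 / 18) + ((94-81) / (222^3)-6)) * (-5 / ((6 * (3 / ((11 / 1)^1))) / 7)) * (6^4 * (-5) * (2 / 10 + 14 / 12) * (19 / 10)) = 702106911748781 / 82057860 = 8556242.04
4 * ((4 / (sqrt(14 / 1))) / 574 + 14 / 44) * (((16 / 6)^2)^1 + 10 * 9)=3496 * sqrt(14) / 18081 + 12236 / 99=124.32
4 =4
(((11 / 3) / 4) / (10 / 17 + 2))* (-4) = -17 / 12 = -1.42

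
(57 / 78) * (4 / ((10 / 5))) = 19 / 13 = 1.46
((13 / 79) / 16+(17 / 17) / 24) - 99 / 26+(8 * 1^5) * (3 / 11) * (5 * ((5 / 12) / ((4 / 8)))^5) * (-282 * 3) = -6039734719 / 1626768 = -3712.72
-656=-656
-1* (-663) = 663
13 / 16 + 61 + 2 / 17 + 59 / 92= 62.57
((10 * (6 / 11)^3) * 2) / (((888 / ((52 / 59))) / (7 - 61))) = -0.17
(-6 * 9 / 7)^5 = -459165024 / 16807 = -27319.87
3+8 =11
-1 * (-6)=6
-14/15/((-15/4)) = 56/225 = 0.25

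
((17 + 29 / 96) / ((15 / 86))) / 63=71423 / 45360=1.57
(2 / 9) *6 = 4 / 3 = 1.33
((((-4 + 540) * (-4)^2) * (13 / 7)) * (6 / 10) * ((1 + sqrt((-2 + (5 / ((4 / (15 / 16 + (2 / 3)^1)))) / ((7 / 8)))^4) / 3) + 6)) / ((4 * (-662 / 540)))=-4533555 / 331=-13696.54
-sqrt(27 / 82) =-3 * sqrt(246) / 82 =-0.57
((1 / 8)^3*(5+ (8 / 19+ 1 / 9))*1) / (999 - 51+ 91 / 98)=3311 / 290782080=0.00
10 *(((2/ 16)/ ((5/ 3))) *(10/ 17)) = 15/ 34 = 0.44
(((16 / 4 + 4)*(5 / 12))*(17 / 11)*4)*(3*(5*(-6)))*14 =-285600 / 11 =-25963.64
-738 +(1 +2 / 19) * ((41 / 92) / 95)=-122551419 / 166060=-737.99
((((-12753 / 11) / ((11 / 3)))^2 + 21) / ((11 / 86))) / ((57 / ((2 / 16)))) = 10492419551 / 6119938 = 1714.47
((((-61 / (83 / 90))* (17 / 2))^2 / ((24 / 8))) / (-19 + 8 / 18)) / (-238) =23.86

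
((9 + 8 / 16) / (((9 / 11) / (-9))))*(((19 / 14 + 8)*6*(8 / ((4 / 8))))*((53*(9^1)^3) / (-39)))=8462739384 / 91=92997136.09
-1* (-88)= 88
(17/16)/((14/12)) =51/56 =0.91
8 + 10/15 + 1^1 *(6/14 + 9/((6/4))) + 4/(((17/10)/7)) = 11269/357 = 31.57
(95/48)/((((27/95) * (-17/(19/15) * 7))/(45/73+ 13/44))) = -100450055/1486102464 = -0.07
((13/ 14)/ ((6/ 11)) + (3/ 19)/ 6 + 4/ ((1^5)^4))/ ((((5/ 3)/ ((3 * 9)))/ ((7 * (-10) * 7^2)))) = -12096189/ 38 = -318320.76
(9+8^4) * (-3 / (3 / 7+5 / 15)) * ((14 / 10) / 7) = -51723 / 16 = -3232.69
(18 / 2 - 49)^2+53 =1653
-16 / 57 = -0.28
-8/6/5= -4/15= -0.27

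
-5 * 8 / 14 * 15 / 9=-100 / 21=-4.76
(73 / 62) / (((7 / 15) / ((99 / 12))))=36135 / 1736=20.82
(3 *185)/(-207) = -185/69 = -2.68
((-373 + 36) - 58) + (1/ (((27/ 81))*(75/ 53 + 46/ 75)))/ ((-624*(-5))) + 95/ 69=-45550089785/ 115720176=-393.62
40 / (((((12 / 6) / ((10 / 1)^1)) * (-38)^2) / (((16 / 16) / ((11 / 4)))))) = 200 / 3971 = 0.05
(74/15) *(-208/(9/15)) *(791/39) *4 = -3746176/27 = -138747.26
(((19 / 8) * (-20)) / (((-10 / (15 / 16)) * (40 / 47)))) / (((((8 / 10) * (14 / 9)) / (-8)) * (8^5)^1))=-120555 / 117440512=-0.00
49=49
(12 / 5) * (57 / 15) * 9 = 2052 / 25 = 82.08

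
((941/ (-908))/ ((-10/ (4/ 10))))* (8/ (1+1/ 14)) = 26348/ 85125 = 0.31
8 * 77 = 616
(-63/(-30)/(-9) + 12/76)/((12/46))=-989/3420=-0.29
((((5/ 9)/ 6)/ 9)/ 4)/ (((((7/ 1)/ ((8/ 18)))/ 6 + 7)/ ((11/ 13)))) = 5/ 22113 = 0.00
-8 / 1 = -8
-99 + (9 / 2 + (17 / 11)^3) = -90.81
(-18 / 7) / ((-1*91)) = 18 / 637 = 0.03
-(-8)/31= 0.26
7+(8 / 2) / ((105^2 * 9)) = 694579 / 99225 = 7.00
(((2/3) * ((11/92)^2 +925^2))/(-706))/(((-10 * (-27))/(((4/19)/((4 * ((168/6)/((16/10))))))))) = -7242010121/804687080400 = -0.01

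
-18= -18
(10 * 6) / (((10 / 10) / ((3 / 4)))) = 45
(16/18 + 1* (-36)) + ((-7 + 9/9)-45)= -775/9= -86.11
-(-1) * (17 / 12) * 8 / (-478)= -17 / 717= -0.02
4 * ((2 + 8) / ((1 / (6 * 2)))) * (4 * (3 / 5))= 1152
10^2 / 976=0.10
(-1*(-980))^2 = 960400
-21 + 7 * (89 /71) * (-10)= -7721 /71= -108.75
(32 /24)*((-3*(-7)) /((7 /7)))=28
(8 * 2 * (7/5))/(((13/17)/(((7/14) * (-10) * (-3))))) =439.38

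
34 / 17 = 2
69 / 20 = 3.45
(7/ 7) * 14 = 14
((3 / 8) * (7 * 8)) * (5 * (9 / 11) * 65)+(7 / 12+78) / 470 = 346447373 / 62040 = 5584.26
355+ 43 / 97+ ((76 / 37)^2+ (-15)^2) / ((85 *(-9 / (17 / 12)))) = 25457767583 / 71708220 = 355.02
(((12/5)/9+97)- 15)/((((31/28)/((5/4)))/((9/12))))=4319/62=69.66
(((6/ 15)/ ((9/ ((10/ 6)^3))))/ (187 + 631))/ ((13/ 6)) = 50/ 430677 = 0.00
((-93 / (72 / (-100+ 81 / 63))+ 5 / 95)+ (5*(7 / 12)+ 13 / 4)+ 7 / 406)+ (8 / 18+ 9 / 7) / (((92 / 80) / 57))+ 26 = 522681349 / 2129064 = 245.50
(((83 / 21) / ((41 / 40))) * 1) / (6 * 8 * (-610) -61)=-3320 / 25262601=-0.00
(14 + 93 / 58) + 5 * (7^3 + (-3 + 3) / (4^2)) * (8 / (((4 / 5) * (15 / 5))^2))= 625760 / 261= 2397.55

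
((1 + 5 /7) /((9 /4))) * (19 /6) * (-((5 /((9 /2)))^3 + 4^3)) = -157.72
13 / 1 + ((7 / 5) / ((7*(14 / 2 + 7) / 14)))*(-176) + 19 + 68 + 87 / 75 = 1649 / 25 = 65.96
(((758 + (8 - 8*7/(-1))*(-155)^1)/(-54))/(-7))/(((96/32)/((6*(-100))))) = 101800/21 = 4847.62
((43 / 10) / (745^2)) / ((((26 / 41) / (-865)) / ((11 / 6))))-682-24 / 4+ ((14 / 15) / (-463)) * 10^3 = -55324740323107 / 80176691400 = -690.04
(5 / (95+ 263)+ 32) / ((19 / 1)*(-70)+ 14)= -11461 / 471128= -0.02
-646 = -646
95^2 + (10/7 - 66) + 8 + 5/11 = 8968.88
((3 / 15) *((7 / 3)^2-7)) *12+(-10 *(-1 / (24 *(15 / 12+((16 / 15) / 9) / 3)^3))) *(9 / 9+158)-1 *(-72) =13559976462256 / 136743464535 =99.16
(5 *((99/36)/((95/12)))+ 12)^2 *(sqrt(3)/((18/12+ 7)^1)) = 136242 *sqrt(3)/6137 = 38.45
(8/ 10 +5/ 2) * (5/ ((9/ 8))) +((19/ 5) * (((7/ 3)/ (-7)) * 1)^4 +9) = 9604/ 405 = 23.71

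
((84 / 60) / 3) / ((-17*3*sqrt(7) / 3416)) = -3416*sqrt(7) / 765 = -11.81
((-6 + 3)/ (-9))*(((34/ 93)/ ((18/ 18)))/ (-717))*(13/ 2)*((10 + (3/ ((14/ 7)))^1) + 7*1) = -8177/ 400086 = -0.02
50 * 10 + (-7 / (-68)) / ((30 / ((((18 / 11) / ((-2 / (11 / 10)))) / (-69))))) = 78200007 / 156400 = 500.00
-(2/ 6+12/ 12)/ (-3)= 0.44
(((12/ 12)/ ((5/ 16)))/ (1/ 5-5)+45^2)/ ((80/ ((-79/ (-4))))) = 479767/ 960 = 499.76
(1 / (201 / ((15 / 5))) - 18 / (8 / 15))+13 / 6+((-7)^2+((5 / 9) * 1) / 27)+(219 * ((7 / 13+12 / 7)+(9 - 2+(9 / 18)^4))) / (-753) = 87720409201 / 5949989136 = 14.74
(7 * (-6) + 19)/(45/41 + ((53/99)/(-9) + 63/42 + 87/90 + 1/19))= -79820235/12345676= -6.47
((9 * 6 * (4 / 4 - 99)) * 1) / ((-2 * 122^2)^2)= -1323 / 221533456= -0.00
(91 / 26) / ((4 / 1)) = 7 / 8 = 0.88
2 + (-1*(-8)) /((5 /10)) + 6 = 24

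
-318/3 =-106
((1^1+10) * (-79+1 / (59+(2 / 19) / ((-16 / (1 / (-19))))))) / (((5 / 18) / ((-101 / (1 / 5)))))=269136263682 / 170393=1579503.05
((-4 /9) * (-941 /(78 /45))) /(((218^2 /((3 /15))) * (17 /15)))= 4705 /5251402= 0.00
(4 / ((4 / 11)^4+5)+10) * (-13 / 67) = -10311262 / 4921887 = -2.09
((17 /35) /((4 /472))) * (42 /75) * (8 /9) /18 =16048 /10125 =1.58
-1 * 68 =-68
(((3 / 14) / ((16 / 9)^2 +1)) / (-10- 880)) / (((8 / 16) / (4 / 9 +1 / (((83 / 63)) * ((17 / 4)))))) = -106812 / 1481204305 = -0.00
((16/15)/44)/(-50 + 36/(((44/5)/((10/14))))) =-28/54375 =-0.00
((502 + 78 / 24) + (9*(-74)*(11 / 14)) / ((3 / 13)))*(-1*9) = 444105 / 28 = 15860.89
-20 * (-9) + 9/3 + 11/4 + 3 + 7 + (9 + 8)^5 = 5680211/4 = 1420052.75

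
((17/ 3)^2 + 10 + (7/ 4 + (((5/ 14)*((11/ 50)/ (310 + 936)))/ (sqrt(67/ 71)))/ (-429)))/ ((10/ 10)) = 1579/ 36 - sqrt(4757)/ 455811720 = 43.86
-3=-3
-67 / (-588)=0.11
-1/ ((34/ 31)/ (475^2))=-6994375/ 34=-205716.91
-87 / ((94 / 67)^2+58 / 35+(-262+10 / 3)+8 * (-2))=41007015 / 127753894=0.32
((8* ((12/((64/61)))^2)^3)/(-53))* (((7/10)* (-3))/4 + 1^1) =-713608705274211/4445962240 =-160507.14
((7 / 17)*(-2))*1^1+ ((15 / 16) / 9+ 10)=7573 / 816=9.28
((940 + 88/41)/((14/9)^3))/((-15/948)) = -1112312574/70315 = -15818.99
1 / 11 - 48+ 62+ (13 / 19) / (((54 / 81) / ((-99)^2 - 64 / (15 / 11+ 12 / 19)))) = 583349373 / 58102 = 10040.09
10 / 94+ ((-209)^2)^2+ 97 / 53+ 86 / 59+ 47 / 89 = 24957489160356882 / 13080241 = 1908029764.92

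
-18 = -18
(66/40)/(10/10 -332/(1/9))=-33/59740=-0.00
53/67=0.79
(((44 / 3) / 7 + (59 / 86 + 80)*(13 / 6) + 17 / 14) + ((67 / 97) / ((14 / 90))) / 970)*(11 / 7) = 279.92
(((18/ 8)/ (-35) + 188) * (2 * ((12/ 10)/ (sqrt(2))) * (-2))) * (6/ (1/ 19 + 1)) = -4499181 * sqrt(2)/ 1750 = -3635.89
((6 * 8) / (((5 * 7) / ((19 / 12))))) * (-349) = -26524 / 35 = -757.83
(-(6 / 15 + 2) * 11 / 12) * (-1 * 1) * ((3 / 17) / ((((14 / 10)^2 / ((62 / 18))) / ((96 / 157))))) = 54560 / 130781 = 0.42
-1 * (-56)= 56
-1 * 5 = -5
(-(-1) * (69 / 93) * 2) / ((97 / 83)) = 1.27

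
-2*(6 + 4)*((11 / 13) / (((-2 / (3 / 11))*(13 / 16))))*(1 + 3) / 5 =2.27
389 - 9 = 380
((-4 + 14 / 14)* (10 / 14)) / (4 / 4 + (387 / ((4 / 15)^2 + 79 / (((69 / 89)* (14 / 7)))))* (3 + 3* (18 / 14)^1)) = -7920915 / 195958027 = -0.04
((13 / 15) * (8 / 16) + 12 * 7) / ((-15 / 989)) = -2505137 / 450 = -5566.97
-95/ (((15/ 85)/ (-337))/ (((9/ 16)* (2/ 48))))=544255/ 128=4251.99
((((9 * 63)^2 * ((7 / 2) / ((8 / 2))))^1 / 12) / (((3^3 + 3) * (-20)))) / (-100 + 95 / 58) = 1035909 / 2608000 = 0.40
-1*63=-63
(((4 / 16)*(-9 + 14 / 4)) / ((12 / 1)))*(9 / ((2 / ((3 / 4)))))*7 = -693 / 256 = -2.71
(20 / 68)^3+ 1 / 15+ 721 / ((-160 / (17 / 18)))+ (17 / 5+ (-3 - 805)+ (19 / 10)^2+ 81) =-724.15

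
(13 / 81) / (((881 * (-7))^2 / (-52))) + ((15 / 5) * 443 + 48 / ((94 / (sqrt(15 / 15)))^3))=1329.00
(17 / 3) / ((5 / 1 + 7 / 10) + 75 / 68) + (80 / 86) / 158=19773440 / 23571783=0.84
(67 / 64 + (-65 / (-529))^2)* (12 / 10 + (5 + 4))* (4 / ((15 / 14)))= 2263349893 / 55968200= 40.44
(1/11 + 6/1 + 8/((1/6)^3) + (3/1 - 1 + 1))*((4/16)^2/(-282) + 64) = 1379439959/12408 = 111173.43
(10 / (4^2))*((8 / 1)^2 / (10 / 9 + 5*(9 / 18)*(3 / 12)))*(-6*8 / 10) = -13824 / 125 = -110.59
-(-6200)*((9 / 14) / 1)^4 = 5084775 / 4802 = 1058.89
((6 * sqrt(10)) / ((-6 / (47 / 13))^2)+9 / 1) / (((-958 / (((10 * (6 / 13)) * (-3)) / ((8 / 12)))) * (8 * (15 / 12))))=19881 * sqrt(10) / 4209452+243 / 12454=0.03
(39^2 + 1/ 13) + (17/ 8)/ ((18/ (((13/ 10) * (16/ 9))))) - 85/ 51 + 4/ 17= 272080591/ 179010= 1519.92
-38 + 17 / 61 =-2301 / 61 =-37.72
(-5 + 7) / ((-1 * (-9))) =2 / 9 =0.22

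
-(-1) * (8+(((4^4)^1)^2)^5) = 1208925819614629174706184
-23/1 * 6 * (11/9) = -506/3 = -168.67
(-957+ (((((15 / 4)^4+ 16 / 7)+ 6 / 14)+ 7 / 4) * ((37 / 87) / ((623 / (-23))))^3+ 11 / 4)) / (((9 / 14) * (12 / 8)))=-272284191843584137741 / 275147541070734528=-989.59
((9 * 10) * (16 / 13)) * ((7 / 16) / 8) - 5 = 55 / 52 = 1.06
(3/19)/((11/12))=36/209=0.17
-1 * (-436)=436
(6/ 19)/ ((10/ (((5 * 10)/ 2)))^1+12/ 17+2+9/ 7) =1190/ 16549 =0.07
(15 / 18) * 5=25 / 6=4.17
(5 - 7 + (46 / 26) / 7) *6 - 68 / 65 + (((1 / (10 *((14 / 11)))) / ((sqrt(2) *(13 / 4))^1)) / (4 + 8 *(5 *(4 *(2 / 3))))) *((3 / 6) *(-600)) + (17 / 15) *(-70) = -124028 / 1365 - 495 *sqrt(2) / 15106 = -90.91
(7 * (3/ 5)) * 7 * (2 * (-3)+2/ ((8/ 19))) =-147/ 4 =-36.75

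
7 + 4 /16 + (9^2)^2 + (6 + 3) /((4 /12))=26381 /4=6595.25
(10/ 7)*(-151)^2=228010/ 7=32572.86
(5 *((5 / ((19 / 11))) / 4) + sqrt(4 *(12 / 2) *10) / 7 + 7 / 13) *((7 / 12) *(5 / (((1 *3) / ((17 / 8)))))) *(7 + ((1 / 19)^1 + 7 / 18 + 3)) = 303535 *sqrt(15) / 24624 + 2908775905 / 32438016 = 137.41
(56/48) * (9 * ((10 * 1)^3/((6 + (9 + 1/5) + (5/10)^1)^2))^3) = 10500000000000000/14976071831449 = 701.12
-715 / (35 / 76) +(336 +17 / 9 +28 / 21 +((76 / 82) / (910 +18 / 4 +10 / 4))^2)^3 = 80367840186087075687988426363867010333 / 2058954183448771284724589768241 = 39033331.01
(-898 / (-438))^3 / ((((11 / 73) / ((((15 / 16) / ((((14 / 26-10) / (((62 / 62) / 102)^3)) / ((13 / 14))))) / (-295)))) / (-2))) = -0.00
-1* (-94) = 94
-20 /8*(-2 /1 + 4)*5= -25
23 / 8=2.88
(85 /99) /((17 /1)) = 0.05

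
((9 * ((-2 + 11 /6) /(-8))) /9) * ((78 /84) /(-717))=-13 /481824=-0.00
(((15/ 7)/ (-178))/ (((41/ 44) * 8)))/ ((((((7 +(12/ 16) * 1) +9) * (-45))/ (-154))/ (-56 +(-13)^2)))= -0.04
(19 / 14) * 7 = 19 / 2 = 9.50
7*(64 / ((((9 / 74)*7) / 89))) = 421504 / 9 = 46833.78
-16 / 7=-2.29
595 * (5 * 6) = 17850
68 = 68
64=64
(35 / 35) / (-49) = -1 / 49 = -0.02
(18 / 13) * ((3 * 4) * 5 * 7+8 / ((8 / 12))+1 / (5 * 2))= 38889 / 65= 598.29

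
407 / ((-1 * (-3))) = 407 / 3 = 135.67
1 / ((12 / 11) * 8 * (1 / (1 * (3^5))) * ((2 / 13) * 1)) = 11583 / 64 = 180.98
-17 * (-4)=68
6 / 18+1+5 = 19 / 3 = 6.33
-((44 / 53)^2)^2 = -3748096 / 7890481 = -0.48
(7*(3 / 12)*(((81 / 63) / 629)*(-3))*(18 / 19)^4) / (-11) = 708588 / 901690999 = 0.00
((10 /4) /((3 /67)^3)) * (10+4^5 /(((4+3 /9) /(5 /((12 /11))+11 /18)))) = 36288559765 /1053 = 34462070.05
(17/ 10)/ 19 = 17/ 190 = 0.09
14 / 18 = 7 / 9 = 0.78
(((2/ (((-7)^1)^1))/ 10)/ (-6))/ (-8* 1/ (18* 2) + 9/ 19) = 57/ 3010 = 0.02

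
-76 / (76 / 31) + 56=25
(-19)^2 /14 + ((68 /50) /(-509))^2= 58455166809 /2266958750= 25.79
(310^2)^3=887503681000000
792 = 792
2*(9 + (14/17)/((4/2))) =320/17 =18.82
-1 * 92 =-92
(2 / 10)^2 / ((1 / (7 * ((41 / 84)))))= 41 / 300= 0.14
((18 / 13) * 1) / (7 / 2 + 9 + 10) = 4 / 65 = 0.06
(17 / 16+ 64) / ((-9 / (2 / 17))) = -347 / 408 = -0.85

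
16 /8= 2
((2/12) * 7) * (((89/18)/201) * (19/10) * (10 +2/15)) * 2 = 449806/407025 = 1.11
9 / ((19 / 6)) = 54 / 19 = 2.84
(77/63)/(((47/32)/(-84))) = -9856/141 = -69.90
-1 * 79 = -79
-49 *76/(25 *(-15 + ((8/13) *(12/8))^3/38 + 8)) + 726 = 5443217482/7283425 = 747.34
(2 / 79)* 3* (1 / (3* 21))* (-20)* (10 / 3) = -400 / 4977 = -0.08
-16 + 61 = 45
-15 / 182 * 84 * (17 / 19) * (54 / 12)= -6885 / 247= -27.87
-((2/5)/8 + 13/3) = -263/60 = -4.38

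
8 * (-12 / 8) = -12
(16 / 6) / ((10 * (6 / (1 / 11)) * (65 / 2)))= 4 / 32175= 0.00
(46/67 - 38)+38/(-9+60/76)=-219187/5226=-41.94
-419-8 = -427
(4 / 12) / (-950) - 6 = -6.00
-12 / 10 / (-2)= 3 / 5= 0.60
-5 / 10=-1 / 2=-0.50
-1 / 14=-0.07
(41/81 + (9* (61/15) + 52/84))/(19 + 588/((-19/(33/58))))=4533077/167265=27.10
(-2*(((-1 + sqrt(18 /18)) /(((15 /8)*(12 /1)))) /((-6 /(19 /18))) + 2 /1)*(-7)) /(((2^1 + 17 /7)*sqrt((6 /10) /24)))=392*sqrt(10) /31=39.99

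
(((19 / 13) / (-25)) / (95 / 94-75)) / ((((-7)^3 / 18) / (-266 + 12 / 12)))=1703844 / 155061725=0.01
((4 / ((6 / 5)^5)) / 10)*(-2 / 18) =-625 / 34992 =-0.02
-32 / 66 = -16 / 33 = -0.48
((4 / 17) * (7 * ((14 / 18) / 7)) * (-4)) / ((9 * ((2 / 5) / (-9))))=280 / 153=1.83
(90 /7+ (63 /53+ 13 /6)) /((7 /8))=144356 /7791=18.53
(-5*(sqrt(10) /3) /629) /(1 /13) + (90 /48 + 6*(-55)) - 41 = -369.23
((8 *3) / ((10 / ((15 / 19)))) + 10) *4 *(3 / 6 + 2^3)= 7684 / 19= 404.42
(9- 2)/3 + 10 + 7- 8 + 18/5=224/15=14.93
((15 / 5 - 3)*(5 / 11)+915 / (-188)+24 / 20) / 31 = -3447 / 29140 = -0.12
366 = 366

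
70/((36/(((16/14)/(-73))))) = -20/657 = -0.03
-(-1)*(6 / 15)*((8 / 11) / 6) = 8 / 165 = 0.05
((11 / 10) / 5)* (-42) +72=1569 / 25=62.76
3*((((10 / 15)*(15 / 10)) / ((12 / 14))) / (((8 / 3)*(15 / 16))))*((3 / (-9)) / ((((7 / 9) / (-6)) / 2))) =7.20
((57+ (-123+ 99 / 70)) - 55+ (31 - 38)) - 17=-10051 / 70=-143.59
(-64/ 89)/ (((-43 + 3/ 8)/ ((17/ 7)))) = 8704/ 212443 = 0.04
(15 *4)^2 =3600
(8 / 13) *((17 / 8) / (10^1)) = 17 / 130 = 0.13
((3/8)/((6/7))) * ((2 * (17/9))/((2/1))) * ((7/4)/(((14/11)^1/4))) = 4.55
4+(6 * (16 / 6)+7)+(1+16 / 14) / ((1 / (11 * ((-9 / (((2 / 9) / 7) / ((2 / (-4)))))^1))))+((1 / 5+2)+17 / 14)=472033 / 140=3371.66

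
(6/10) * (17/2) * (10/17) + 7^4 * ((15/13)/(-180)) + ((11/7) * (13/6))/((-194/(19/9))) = -2961971/238329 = -12.43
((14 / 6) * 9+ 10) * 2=62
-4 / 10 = -0.40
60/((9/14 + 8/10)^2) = 294000/10201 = 28.82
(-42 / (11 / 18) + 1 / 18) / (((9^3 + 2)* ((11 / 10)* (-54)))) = 67985 / 42987186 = 0.00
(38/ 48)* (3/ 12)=19/ 96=0.20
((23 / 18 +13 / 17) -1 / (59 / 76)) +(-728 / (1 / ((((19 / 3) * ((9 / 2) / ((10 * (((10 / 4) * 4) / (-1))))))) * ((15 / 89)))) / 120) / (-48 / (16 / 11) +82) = 855152707 / 1124764200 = 0.76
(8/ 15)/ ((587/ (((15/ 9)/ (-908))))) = -2/ 1199241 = -0.00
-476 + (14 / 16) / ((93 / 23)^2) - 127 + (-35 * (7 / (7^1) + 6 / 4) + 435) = -17674853 / 69192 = -255.45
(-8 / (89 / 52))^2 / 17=1.29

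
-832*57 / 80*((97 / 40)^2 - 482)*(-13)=-7338332703 / 2000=-3669166.35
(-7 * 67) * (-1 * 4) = 1876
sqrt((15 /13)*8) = 3.04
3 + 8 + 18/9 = 13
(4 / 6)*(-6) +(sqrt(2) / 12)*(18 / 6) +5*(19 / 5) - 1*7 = sqrt(2) / 4 +8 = 8.35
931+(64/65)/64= 60516/65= 931.02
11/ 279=0.04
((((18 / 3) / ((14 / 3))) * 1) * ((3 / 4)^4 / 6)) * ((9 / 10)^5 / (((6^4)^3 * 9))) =3 / 1468006400000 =0.00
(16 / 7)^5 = 1048576 / 16807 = 62.39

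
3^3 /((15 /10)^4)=16 /3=5.33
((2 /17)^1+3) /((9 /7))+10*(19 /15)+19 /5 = 14452 /765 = 18.89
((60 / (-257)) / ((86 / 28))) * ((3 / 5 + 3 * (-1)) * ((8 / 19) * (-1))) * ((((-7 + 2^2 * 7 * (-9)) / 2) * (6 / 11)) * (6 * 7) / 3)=175440384 / 2309659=75.96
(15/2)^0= 1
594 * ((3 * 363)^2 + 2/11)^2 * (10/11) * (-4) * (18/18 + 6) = -2573053484213857680/121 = -21264904828213699.83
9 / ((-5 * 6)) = -3 / 10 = -0.30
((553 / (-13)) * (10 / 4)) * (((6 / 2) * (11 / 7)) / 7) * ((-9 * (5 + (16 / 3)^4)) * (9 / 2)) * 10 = 4297704675 / 182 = 23613761.95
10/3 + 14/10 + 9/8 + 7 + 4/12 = 1583/120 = 13.19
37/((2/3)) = 111/2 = 55.50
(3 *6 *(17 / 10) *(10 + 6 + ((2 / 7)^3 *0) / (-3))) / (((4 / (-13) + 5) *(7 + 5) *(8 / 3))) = 1989 / 610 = 3.26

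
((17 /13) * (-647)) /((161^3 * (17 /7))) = -0.00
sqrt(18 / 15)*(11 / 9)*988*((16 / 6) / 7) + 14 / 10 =7 / 5 + 86944*sqrt(30) / 945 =505.33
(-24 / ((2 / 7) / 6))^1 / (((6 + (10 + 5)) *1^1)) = -24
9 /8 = 1.12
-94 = -94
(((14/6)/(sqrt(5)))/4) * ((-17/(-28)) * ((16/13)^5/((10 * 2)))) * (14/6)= 1949696 * sqrt(5)/83540925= 0.05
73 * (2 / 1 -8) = -438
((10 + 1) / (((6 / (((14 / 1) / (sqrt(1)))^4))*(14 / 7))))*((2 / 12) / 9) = 52822 / 81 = 652.12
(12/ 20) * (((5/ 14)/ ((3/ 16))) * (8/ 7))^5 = 671088640000/ 22880495169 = 29.33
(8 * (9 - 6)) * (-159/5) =-3816/5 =-763.20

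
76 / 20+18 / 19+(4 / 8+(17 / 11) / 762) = 2090021 / 398145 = 5.25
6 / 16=3 / 8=0.38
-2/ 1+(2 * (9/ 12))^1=-1/ 2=-0.50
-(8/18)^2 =-16/81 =-0.20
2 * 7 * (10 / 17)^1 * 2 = 280 / 17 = 16.47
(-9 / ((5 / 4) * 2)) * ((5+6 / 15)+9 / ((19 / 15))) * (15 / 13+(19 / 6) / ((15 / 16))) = -204.01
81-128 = -47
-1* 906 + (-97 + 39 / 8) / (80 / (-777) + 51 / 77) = -5850261 / 5464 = -1070.69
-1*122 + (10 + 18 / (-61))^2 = -103498 / 3721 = -27.81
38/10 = 19/5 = 3.80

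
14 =14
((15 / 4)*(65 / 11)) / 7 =975 / 308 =3.17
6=6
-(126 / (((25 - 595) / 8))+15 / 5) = -117 / 95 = -1.23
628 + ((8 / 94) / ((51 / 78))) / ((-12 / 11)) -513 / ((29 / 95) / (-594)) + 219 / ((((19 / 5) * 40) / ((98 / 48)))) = 84431282625601 / 84527808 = 998858.06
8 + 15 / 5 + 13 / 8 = 101 / 8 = 12.62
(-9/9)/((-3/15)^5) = 3125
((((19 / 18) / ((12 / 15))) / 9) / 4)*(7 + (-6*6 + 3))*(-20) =6175 / 324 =19.06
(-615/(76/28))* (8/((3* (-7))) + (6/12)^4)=21935/304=72.15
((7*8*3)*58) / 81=3248 / 27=120.30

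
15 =15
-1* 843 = -843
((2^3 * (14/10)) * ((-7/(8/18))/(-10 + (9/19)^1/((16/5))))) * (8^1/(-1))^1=-2145024/14975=-143.24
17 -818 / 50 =16 / 25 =0.64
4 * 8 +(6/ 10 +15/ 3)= 188/ 5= 37.60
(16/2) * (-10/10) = -8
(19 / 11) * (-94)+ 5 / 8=-14233 / 88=-161.74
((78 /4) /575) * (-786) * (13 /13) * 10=-30654 /115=-266.56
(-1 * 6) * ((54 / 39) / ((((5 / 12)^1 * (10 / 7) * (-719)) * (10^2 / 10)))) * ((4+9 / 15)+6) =120204 / 5841875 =0.02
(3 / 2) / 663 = 1 / 442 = 0.00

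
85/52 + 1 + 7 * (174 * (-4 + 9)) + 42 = 319001/52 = 6134.63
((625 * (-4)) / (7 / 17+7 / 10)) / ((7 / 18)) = -5782.31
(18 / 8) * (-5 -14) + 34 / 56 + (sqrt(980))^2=6565 / 7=937.86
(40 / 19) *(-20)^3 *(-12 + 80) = -1145263.16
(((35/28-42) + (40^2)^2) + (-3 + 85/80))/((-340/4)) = -40959317/1360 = -30117.14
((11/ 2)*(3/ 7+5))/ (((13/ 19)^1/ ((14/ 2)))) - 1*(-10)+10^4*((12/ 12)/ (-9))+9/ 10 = -929857/ 1170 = -794.75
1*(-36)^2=1296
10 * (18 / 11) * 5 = 900 / 11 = 81.82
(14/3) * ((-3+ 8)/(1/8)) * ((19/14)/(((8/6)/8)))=1520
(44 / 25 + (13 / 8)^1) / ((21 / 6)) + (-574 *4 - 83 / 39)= -2297.16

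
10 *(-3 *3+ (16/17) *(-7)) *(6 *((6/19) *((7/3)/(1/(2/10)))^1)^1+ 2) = -145220/323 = -449.60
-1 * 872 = -872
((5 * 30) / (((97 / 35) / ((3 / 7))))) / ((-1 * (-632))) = 1125 / 30652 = 0.04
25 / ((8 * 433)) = 25 / 3464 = 0.01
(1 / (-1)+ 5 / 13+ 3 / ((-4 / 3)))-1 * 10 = -669 / 52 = -12.87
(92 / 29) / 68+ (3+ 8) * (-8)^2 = 347095 / 493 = 704.05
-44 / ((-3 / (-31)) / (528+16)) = -742016 / 3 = -247338.67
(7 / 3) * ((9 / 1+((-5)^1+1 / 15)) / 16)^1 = 427 / 720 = 0.59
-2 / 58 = -1 / 29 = -0.03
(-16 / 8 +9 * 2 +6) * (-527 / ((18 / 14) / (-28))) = 2272424 / 9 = 252491.56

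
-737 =-737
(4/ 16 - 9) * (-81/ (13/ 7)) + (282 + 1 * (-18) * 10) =25149/ 52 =483.63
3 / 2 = 1.50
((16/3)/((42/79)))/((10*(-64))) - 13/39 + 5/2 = 10841/5040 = 2.15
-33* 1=-33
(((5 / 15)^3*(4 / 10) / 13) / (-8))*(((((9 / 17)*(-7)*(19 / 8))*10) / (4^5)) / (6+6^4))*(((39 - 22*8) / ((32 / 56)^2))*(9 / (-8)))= 127547 / 28735176704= 0.00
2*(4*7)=56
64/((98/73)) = 2336/49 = 47.67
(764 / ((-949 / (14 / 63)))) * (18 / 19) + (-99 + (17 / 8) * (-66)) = -17267891 / 72124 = -239.42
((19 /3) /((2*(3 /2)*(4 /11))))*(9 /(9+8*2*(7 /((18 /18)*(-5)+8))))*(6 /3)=627 /278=2.26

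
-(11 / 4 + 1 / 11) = -125 / 44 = -2.84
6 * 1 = 6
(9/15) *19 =57/5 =11.40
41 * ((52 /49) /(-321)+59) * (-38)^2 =54938884636 /15729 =3492840.27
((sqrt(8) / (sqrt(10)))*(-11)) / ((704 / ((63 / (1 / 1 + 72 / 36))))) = -21*sqrt(5) / 160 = -0.29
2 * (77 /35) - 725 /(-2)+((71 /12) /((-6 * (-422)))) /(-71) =55739443 /151920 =366.90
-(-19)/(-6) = -19/6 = -3.17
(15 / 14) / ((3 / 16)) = 40 / 7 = 5.71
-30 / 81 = -10 / 27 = -0.37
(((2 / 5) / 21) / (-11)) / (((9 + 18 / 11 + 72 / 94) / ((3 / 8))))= -47 / 825300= -0.00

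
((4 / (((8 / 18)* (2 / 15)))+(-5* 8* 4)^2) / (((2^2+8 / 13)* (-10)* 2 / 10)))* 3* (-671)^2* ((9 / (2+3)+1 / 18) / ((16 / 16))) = -10035717457337 / 1440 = -6969248234.26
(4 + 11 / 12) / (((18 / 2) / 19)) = 1121 / 108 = 10.38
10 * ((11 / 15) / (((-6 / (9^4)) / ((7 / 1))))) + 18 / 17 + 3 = -954192 / 17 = -56128.94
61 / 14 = 4.36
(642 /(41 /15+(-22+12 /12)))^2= 23184225 /18769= 1235.24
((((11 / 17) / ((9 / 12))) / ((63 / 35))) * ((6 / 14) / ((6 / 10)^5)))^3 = 324951171875000000 / 17627358343214277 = 18.43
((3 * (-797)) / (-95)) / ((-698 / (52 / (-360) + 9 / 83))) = 214393 / 165111900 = 0.00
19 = 19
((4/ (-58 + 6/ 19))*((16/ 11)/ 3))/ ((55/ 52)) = -7904/ 248655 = -0.03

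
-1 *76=-76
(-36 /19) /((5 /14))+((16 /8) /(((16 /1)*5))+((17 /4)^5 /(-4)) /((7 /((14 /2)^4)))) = -46268095001 /389120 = -118904.44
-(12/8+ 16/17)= -83/34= -2.44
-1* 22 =-22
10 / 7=1.43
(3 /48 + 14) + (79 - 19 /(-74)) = 55245 /592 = 93.32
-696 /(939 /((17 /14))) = -1972 /2191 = -0.90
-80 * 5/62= -200/31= -6.45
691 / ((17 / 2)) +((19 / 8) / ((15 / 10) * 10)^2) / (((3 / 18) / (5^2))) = 16907 / 204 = 82.88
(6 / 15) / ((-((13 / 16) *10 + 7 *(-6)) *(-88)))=-2 / 14905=-0.00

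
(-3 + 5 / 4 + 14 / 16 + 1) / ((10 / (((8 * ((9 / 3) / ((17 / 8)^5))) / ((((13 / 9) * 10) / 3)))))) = 663552 / 461453525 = 0.00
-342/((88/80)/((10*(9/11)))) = -307800/121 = -2543.80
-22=-22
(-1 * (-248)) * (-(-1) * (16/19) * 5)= 19840/19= 1044.21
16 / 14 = 8 / 7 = 1.14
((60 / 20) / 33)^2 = 1 / 121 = 0.01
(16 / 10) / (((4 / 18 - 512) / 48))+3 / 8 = 20721 / 92120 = 0.22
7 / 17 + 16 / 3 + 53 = 2996 / 51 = 58.75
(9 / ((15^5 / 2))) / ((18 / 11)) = 11 / 759375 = 0.00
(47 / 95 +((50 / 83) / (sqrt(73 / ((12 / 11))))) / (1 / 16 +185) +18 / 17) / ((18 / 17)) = 13600 * sqrt(2409) / 1776129201 +2509 / 1710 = 1.47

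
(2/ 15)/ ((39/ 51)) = 34/ 195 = 0.17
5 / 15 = 1 / 3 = 0.33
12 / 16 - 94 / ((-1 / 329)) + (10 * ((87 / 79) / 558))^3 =49059644250966061 / 1586317483692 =30926.75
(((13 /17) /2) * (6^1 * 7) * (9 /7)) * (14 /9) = 546 /17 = 32.12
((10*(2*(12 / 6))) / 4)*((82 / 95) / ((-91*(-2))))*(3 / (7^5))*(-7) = -0.00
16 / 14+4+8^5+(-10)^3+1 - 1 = 222412 / 7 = 31773.14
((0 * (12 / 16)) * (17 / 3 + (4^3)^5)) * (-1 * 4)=0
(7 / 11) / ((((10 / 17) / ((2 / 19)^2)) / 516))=6.19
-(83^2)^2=-47458321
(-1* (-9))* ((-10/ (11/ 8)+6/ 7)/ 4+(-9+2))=-77.44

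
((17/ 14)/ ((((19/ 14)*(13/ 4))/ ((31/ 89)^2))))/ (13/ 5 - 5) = -81685/ 5869461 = -0.01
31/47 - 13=-580/47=-12.34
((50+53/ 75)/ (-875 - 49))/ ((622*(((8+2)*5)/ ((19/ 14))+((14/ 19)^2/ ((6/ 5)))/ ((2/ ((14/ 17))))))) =-23339011/ 9795232986000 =-0.00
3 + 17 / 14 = 59 / 14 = 4.21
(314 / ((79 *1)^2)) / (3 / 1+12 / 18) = 942 / 68651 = 0.01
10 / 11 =0.91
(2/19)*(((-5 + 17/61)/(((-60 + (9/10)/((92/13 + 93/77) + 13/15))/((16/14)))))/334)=11108352/391294660099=0.00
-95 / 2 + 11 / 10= -232 / 5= -46.40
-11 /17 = -0.65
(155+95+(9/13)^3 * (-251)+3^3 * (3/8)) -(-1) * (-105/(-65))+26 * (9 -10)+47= 199.45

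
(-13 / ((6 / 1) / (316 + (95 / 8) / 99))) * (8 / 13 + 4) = -1251835 / 396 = -3161.20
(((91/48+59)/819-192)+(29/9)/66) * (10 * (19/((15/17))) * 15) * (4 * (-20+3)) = 759347452315/18018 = 42143825.75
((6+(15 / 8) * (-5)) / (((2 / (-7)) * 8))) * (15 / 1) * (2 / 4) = 2835 / 256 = 11.07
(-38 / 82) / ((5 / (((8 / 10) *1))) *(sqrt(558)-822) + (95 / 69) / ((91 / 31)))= 0.00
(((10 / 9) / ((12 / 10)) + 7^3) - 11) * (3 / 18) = 8989 / 162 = 55.49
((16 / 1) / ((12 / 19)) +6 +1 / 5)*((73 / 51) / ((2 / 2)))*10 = 69058 / 153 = 451.36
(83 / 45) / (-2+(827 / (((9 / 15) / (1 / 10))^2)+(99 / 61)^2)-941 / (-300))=37210 / 539513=0.07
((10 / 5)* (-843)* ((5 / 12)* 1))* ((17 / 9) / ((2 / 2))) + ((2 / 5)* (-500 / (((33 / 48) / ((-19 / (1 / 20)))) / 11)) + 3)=21864169 / 18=1214676.06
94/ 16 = 47/ 8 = 5.88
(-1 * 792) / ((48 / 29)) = -478.50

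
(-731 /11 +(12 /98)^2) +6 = -1596269 /26411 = -60.44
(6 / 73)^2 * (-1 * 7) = -252 / 5329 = -0.05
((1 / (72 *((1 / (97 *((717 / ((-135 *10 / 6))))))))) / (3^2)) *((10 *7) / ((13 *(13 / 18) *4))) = -162281 / 182520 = -0.89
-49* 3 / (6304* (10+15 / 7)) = -1029 / 535840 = -0.00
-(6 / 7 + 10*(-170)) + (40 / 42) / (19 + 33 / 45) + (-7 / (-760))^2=254196285491 / 149598400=1699.19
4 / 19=0.21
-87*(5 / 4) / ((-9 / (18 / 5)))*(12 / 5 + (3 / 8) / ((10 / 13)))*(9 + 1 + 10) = 20097 / 8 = 2512.12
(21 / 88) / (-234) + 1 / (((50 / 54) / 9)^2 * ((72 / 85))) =95697871 / 858000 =111.54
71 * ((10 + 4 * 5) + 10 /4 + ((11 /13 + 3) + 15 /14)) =241755 /91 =2656.65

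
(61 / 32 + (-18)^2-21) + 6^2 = 10909 / 32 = 340.91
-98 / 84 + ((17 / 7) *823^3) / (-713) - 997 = -56888951333 / 29946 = -1899717.87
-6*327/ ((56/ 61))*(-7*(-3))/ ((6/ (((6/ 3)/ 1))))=-14960.25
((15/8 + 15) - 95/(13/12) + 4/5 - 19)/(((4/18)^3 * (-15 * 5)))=11248227/104000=108.16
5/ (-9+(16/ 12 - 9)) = -3/ 10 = -0.30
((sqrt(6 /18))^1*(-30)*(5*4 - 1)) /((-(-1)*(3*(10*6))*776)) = -19*sqrt(3) /13968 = -0.00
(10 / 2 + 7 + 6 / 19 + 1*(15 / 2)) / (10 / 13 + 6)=9789 / 3344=2.93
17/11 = 1.55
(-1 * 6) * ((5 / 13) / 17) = -30 / 221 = -0.14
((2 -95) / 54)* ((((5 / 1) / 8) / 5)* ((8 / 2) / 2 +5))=-217 / 144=-1.51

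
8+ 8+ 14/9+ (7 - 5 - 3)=149/9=16.56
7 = 7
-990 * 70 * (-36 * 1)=2494800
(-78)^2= 6084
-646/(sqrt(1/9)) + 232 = -1706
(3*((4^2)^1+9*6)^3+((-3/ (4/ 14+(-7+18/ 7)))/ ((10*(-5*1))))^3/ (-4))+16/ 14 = 87837081056064827/ 85361500000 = 1029001.14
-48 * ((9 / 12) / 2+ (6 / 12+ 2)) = -138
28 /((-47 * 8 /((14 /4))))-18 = -3433 /188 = -18.26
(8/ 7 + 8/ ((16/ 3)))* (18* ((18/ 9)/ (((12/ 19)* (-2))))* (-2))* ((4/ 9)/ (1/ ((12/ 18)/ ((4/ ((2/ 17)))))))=1406/ 1071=1.31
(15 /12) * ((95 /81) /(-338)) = -0.00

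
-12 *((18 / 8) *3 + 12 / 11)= -1035 / 11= -94.09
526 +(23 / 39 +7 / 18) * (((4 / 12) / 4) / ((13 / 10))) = 9601697 / 18252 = 526.06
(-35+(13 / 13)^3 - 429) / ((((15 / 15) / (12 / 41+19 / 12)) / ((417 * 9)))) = -534613599 / 164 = -3259839.02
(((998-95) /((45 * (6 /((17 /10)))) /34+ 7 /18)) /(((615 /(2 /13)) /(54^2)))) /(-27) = -338213232 /70150795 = -4.82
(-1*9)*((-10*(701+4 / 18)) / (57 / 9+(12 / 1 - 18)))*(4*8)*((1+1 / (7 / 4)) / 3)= 3173531.43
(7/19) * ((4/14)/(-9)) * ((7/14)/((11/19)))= -1/99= -0.01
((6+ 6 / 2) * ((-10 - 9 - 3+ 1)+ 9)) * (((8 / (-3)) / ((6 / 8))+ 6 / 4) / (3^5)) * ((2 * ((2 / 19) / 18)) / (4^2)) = 37 / 55404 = 0.00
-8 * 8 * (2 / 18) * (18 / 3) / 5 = -128 / 15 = -8.53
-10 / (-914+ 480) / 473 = 5 / 102641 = 0.00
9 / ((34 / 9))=81 / 34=2.38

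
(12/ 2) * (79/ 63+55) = 7088/ 21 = 337.52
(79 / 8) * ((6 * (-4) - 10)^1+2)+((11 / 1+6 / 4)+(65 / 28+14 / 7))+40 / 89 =-744433 / 2492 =-298.73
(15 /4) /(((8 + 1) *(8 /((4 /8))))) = 5 /192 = 0.03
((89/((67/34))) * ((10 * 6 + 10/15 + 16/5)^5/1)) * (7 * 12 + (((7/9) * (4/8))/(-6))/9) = 49836185465891254469872/12363384375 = 4030950098636.83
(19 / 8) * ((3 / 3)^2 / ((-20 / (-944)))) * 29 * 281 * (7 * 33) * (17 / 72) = 11957752961 / 240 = 49823970.67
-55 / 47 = -1.17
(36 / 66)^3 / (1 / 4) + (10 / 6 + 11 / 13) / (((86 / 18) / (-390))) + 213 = 488361 / 57233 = 8.53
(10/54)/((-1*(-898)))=0.00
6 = 6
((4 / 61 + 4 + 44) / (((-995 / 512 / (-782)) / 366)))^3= 349442554241898817613098647552 / 985074875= 354737049040966370818.36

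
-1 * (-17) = 17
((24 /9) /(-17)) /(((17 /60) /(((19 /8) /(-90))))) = 38 /2601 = 0.01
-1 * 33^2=-1089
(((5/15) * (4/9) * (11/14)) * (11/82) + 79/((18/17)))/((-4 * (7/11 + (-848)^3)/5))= 12722215/83166013618632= 0.00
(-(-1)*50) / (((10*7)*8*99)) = 0.00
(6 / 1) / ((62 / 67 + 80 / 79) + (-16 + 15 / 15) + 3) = -15879 / 26629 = -0.60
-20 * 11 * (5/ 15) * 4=-880/ 3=-293.33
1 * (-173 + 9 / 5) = -856 / 5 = -171.20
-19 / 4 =-4.75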